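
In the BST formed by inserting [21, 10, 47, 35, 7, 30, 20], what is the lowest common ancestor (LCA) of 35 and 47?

Tree insertion order: [21, 10, 47, 35, 7, 30, 20]
Tree (level-order array): [21, 10, 47, 7, 20, 35, None, None, None, None, None, 30]
In a BST, the LCA of p=35, q=47 is the first node v on the
root-to-leaf path with p <= v <= q (go left if both < v, right if both > v).
Walk from root:
  at 21: both 35 and 47 > 21, go right
  at 47: 35 <= 47 <= 47, this is the LCA
LCA = 47


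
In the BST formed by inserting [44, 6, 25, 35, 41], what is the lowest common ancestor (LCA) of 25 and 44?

Tree insertion order: [44, 6, 25, 35, 41]
Tree (level-order array): [44, 6, None, None, 25, None, 35, None, 41]
In a BST, the LCA of p=25, q=44 is the first node v on the
root-to-leaf path with p <= v <= q (go left if both < v, right if both > v).
Walk from root:
  at 44: 25 <= 44 <= 44, this is the LCA
LCA = 44


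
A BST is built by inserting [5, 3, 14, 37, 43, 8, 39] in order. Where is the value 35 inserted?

Starting tree (level order): [5, 3, 14, None, None, 8, 37, None, None, None, 43, 39]
Insertion path: 5 -> 14 -> 37
Result: insert 35 as left child of 37
Final tree (level order): [5, 3, 14, None, None, 8, 37, None, None, 35, 43, None, None, 39]


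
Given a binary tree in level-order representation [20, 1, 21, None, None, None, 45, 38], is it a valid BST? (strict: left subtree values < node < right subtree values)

Level-order array: [20, 1, 21, None, None, None, 45, 38]
Validate using subtree bounds (lo, hi): at each node, require lo < value < hi,
then recurse left with hi=value and right with lo=value.
Preorder trace (stopping at first violation):
  at node 20 with bounds (-inf, +inf): OK
  at node 1 with bounds (-inf, 20): OK
  at node 21 with bounds (20, +inf): OK
  at node 45 with bounds (21, +inf): OK
  at node 38 with bounds (21, 45): OK
No violation found at any node.
Result: Valid BST


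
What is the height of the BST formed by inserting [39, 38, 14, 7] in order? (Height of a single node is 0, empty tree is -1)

Insertion order: [39, 38, 14, 7]
Tree (level-order array): [39, 38, None, 14, None, 7]
Compute height bottom-up (empty subtree = -1):
  height(7) = 1 + max(-1, -1) = 0
  height(14) = 1 + max(0, -1) = 1
  height(38) = 1 + max(1, -1) = 2
  height(39) = 1 + max(2, -1) = 3
Height = 3


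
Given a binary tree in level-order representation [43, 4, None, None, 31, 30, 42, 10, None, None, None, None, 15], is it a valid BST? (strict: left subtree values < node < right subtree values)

Level-order array: [43, 4, None, None, 31, 30, 42, 10, None, None, None, None, 15]
Validate using subtree bounds (lo, hi): at each node, require lo < value < hi,
then recurse left with hi=value and right with lo=value.
Preorder trace (stopping at first violation):
  at node 43 with bounds (-inf, +inf): OK
  at node 4 with bounds (-inf, 43): OK
  at node 31 with bounds (4, 43): OK
  at node 30 with bounds (4, 31): OK
  at node 10 with bounds (4, 30): OK
  at node 15 with bounds (10, 30): OK
  at node 42 with bounds (31, 43): OK
No violation found at any node.
Result: Valid BST


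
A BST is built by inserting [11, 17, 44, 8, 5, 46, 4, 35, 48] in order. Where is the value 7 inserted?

Starting tree (level order): [11, 8, 17, 5, None, None, 44, 4, None, 35, 46, None, None, None, None, None, 48]
Insertion path: 11 -> 8 -> 5
Result: insert 7 as right child of 5
Final tree (level order): [11, 8, 17, 5, None, None, 44, 4, 7, 35, 46, None, None, None, None, None, None, None, 48]


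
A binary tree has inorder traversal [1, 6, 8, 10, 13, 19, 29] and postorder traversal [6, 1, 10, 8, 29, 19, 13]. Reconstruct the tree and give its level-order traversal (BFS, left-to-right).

Inorder:   [1, 6, 8, 10, 13, 19, 29]
Postorder: [6, 1, 10, 8, 29, 19, 13]
Algorithm: postorder visits root last, so walk postorder right-to-left;
each value is the root of the current inorder slice — split it at that
value, recurse on the right subtree first, then the left.
Recursive splits:
  root=13; inorder splits into left=[1, 6, 8, 10], right=[19, 29]
  root=19; inorder splits into left=[], right=[29]
  root=29; inorder splits into left=[], right=[]
  root=8; inorder splits into left=[1, 6], right=[10]
  root=10; inorder splits into left=[], right=[]
  root=1; inorder splits into left=[], right=[6]
  root=6; inorder splits into left=[], right=[]
Reconstructed level-order: [13, 8, 19, 1, 10, 29, 6]


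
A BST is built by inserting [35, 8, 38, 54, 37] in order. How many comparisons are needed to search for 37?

Search path for 37: 35 -> 38 -> 37
Found: True
Comparisons: 3


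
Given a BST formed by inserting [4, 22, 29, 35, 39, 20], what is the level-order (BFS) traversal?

Tree insertion order: [4, 22, 29, 35, 39, 20]
Tree (level-order array): [4, None, 22, 20, 29, None, None, None, 35, None, 39]
BFS from the root, enqueuing left then right child of each popped node:
  queue [4] -> pop 4, enqueue [22], visited so far: [4]
  queue [22] -> pop 22, enqueue [20, 29], visited so far: [4, 22]
  queue [20, 29] -> pop 20, enqueue [none], visited so far: [4, 22, 20]
  queue [29] -> pop 29, enqueue [35], visited so far: [4, 22, 20, 29]
  queue [35] -> pop 35, enqueue [39], visited so far: [4, 22, 20, 29, 35]
  queue [39] -> pop 39, enqueue [none], visited so far: [4, 22, 20, 29, 35, 39]
Result: [4, 22, 20, 29, 35, 39]


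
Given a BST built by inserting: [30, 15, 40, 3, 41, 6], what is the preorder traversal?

Tree insertion order: [30, 15, 40, 3, 41, 6]
Tree (level-order array): [30, 15, 40, 3, None, None, 41, None, 6]
Preorder traversal: [30, 15, 3, 6, 40, 41]


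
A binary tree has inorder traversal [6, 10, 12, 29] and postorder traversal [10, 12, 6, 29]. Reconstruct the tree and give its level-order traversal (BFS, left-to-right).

Inorder:   [6, 10, 12, 29]
Postorder: [10, 12, 6, 29]
Algorithm: postorder visits root last, so walk postorder right-to-left;
each value is the root of the current inorder slice — split it at that
value, recurse on the right subtree first, then the left.
Recursive splits:
  root=29; inorder splits into left=[6, 10, 12], right=[]
  root=6; inorder splits into left=[], right=[10, 12]
  root=12; inorder splits into left=[10], right=[]
  root=10; inorder splits into left=[], right=[]
Reconstructed level-order: [29, 6, 12, 10]


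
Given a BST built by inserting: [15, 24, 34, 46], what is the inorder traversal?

Tree insertion order: [15, 24, 34, 46]
Tree (level-order array): [15, None, 24, None, 34, None, 46]
Inorder traversal: [15, 24, 34, 46]


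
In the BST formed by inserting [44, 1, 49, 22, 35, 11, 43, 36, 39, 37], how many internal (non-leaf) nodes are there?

Tree built from: [44, 1, 49, 22, 35, 11, 43, 36, 39, 37]
Tree (level-order array): [44, 1, 49, None, 22, None, None, 11, 35, None, None, None, 43, 36, None, None, 39, 37]
Rule: An internal node has at least one child.
Per-node child counts:
  node 44: 2 child(ren)
  node 1: 1 child(ren)
  node 22: 2 child(ren)
  node 11: 0 child(ren)
  node 35: 1 child(ren)
  node 43: 1 child(ren)
  node 36: 1 child(ren)
  node 39: 1 child(ren)
  node 37: 0 child(ren)
  node 49: 0 child(ren)
Matching nodes: [44, 1, 22, 35, 43, 36, 39]
Count of internal (non-leaf) nodes: 7


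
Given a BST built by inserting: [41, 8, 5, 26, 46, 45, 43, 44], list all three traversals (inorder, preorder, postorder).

Tree insertion order: [41, 8, 5, 26, 46, 45, 43, 44]
Tree (level-order array): [41, 8, 46, 5, 26, 45, None, None, None, None, None, 43, None, None, 44]
Inorder (L, root, R): [5, 8, 26, 41, 43, 44, 45, 46]
Preorder (root, L, R): [41, 8, 5, 26, 46, 45, 43, 44]
Postorder (L, R, root): [5, 26, 8, 44, 43, 45, 46, 41]


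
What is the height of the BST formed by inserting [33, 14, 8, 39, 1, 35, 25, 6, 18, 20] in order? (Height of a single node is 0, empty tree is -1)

Insertion order: [33, 14, 8, 39, 1, 35, 25, 6, 18, 20]
Tree (level-order array): [33, 14, 39, 8, 25, 35, None, 1, None, 18, None, None, None, None, 6, None, 20]
Compute height bottom-up (empty subtree = -1):
  height(6) = 1 + max(-1, -1) = 0
  height(1) = 1 + max(-1, 0) = 1
  height(8) = 1 + max(1, -1) = 2
  height(20) = 1 + max(-1, -1) = 0
  height(18) = 1 + max(-1, 0) = 1
  height(25) = 1 + max(1, -1) = 2
  height(14) = 1 + max(2, 2) = 3
  height(35) = 1 + max(-1, -1) = 0
  height(39) = 1 + max(0, -1) = 1
  height(33) = 1 + max(3, 1) = 4
Height = 4


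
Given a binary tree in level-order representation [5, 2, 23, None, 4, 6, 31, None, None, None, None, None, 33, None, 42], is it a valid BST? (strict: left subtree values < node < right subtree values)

Level-order array: [5, 2, 23, None, 4, 6, 31, None, None, None, None, None, 33, None, 42]
Validate using subtree bounds (lo, hi): at each node, require lo < value < hi,
then recurse left with hi=value and right with lo=value.
Preorder trace (stopping at first violation):
  at node 5 with bounds (-inf, +inf): OK
  at node 2 with bounds (-inf, 5): OK
  at node 4 with bounds (2, 5): OK
  at node 23 with bounds (5, +inf): OK
  at node 6 with bounds (5, 23): OK
  at node 31 with bounds (23, +inf): OK
  at node 33 with bounds (31, +inf): OK
  at node 42 with bounds (33, +inf): OK
No violation found at any node.
Result: Valid BST


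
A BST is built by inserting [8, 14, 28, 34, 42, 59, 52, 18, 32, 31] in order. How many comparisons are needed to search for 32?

Search path for 32: 8 -> 14 -> 28 -> 34 -> 32
Found: True
Comparisons: 5


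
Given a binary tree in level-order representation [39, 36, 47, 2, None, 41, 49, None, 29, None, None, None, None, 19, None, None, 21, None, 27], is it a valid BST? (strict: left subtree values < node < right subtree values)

Level-order array: [39, 36, 47, 2, None, 41, 49, None, 29, None, None, None, None, 19, None, None, 21, None, 27]
Validate using subtree bounds (lo, hi): at each node, require lo < value < hi,
then recurse left with hi=value and right with lo=value.
Preorder trace (stopping at first violation):
  at node 39 with bounds (-inf, +inf): OK
  at node 36 with bounds (-inf, 39): OK
  at node 2 with bounds (-inf, 36): OK
  at node 29 with bounds (2, 36): OK
  at node 19 with bounds (2, 29): OK
  at node 21 with bounds (19, 29): OK
  at node 27 with bounds (21, 29): OK
  at node 47 with bounds (39, +inf): OK
  at node 41 with bounds (39, 47): OK
  at node 49 with bounds (47, +inf): OK
No violation found at any node.
Result: Valid BST


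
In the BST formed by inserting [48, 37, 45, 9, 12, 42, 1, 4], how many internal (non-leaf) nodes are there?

Tree built from: [48, 37, 45, 9, 12, 42, 1, 4]
Tree (level-order array): [48, 37, None, 9, 45, 1, 12, 42, None, None, 4]
Rule: An internal node has at least one child.
Per-node child counts:
  node 48: 1 child(ren)
  node 37: 2 child(ren)
  node 9: 2 child(ren)
  node 1: 1 child(ren)
  node 4: 0 child(ren)
  node 12: 0 child(ren)
  node 45: 1 child(ren)
  node 42: 0 child(ren)
Matching nodes: [48, 37, 9, 1, 45]
Count of internal (non-leaf) nodes: 5


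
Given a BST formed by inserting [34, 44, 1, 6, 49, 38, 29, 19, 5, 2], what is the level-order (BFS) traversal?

Tree insertion order: [34, 44, 1, 6, 49, 38, 29, 19, 5, 2]
Tree (level-order array): [34, 1, 44, None, 6, 38, 49, 5, 29, None, None, None, None, 2, None, 19]
BFS from the root, enqueuing left then right child of each popped node:
  queue [34] -> pop 34, enqueue [1, 44], visited so far: [34]
  queue [1, 44] -> pop 1, enqueue [6], visited so far: [34, 1]
  queue [44, 6] -> pop 44, enqueue [38, 49], visited so far: [34, 1, 44]
  queue [6, 38, 49] -> pop 6, enqueue [5, 29], visited so far: [34, 1, 44, 6]
  queue [38, 49, 5, 29] -> pop 38, enqueue [none], visited so far: [34, 1, 44, 6, 38]
  queue [49, 5, 29] -> pop 49, enqueue [none], visited so far: [34, 1, 44, 6, 38, 49]
  queue [5, 29] -> pop 5, enqueue [2], visited so far: [34, 1, 44, 6, 38, 49, 5]
  queue [29, 2] -> pop 29, enqueue [19], visited so far: [34, 1, 44, 6, 38, 49, 5, 29]
  queue [2, 19] -> pop 2, enqueue [none], visited so far: [34, 1, 44, 6, 38, 49, 5, 29, 2]
  queue [19] -> pop 19, enqueue [none], visited so far: [34, 1, 44, 6, 38, 49, 5, 29, 2, 19]
Result: [34, 1, 44, 6, 38, 49, 5, 29, 2, 19]


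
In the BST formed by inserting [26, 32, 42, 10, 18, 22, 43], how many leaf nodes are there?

Tree built from: [26, 32, 42, 10, 18, 22, 43]
Tree (level-order array): [26, 10, 32, None, 18, None, 42, None, 22, None, 43]
Rule: A leaf has 0 children.
Per-node child counts:
  node 26: 2 child(ren)
  node 10: 1 child(ren)
  node 18: 1 child(ren)
  node 22: 0 child(ren)
  node 32: 1 child(ren)
  node 42: 1 child(ren)
  node 43: 0 child(ren)
Matching nodes: [22, 43]
Count of leaf nodes: 2


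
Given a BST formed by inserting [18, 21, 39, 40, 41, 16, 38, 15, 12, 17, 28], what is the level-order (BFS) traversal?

Tree insertion order: [18, 21, 39, 40, 41, 16, 38, 15, 12, 17, 28]
Tree (level-order array): [18, 16, 21, 15, 17, None, 39, 12, None, None, None, 38, 40, None, None, 28, None, None, 41]
BFS from the root, enqueuing left then right child of each popped node:
  queue [18] -> pop 18, enqueue [16, 21], visited so far: [18]
  queue [16, 21] -> pop 16, enqueue [15, 17], visited so far: [18, 16]
  queue [21, 15, 17] -> pop 21, enqueue [39], visited so far: [18, 16, 21]
  queue [15, 17, 39] -> pop 15, enqueue [12], visited so far: [18, 16, 21, 15]
  queue [17, 39, 12] -> pop 17, enqueue [none], visited so far: [18, 16, 21, 15, 17]
  queue [39, 12] -> pop 39, enqueue [38, 40], visited so far: [18, 16, 21, 15, 17, 39]
  queue [12, 38, 40] -> pop 12, enqueue [none], visited so far: [18, 16, 21, 15, 17, 39, 12]
  queue [38, 40] -> pop 38, enqueue [28], visited so far: [18, 16, 21, 15, 17, 39, 12, 38]
  queue [40, 28] -> pop 40, enqueue [41], visited so far: [18, 16, 21, 15, 17, 39, 12, 38, 40]
  queue [28, 41] -> pop 28, enqueue [none], visited so far: [18, 16, 21, 15, 17, 39, 12, 38, 40, 28]
  queue [41] -> pop 41, enqueue [none], visited so far: [18, 16, 21, 15, 17, 39, 12, 38, 40, 28, 41]
Result: [18, 16, 21, 15, 17, 39, 12, 38, 40, 28, 41]


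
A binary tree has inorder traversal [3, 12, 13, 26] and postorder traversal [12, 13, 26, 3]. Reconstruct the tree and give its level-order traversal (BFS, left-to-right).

Inorder:   [3, 12, 13, 26]
Postorder: [12, 13, 26, 3]
Algorithm: postorder visits root last, so walk postorder right-to-left;
each value is the root of the current inorder slice — split it at that
value, recurse on the right subtree first, then the left.
Recursive splits:
  root=3; inorder splits into left=[], right=[12, 13, 26]
  root=26; inorder splits into left=[12, 13], right=[]
  root=13; inorder splits into left=[12], right=[]
  root=12; inorder splits into left=[], right=[]
Reconstructed level-order: [3, 26, 13, 12]


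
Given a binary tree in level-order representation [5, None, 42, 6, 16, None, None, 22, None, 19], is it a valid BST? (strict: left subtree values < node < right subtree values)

Level-order array: [5, None, 42, 6, 16, None, None, 22, None, 19]
Validate using subtree bounds (lo, hi): at each node, require lo < value < hi,
then recurse left with hi=value and right with lo=value.
Preorder trace (stopping at first violation):
  at node 5 with bounds (-inf, +inf): OK
  at node 42 with bounds (5, +inf): OK
  at node 6 with bounds (5, 42): OK
  at node 16 with bounds (42, +inf): VIOLATION
Node 16 violates its bound: not (42 < 16 < +inf).
Result: Not a valid BST


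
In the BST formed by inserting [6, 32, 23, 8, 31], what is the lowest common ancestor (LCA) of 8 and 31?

Tree insertion order: [6, 32, 23, 8, 31]
Tree (level-order array): [6, None, 32, 23, None, 8, 31]
In a BST, the LCA of p=8, q=31 is the first node v on the
root-to-leaf path with p <= v <= q (go left if both < v, right if both > v).
Walk from root:
  at 6: both 8 and 31 > 6, go right
  at 32: both 8 and 31 < 32, go left
  at 23: 8 <= 23 <= 31, this is the LCA
LCA = 23


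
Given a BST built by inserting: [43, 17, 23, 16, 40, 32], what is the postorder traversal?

Tree insertion order: [43, 17, 23, 16, 40, 32]
Tree (level-order array): [43, 17, None, 16, 23, None, None, None, 40, 32]
Postorder traversal: [16, 32, 40, 23, 17, 43]


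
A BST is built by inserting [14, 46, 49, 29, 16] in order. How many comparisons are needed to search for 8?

Search path for 8: 14
Found: False
Comparisons: 1


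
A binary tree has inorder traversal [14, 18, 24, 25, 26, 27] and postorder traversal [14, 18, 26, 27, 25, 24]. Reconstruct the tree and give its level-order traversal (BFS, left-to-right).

Inorder:   [14, 18, 24, 25, 26, 27]
Postorder: [14, 18, 26, 27, 25, 24]
Algorithm: postorder visits root last, so walk postorder right-to-left;
each value is the root of the current inorder slice — split it at that
value, recurse on the right subtree first, then the left.
Recursive splits:
  root=24; inorder splits into left=[14, 18], right=[25, 26, 27]
  root=25; inorder splits into left=[], right=[26, 27]
  root=27; inorder splits into left=[26], right=[]
  root=26; inorder splits into left=[], right=[]
  root=18; inorder splits into left=[14], right=[]
  root=14; inorder splits into left=[], right=[]
Reconstructed level-order: [24, 18, 25, 14, 27, 26]


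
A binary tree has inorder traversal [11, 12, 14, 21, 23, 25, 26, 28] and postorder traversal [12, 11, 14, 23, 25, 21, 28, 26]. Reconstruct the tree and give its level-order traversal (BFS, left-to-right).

Inorder:   [11, 12, 14, 21, 23, 25, 26, 28]
Postorder: [12, 11, 14, 23, 25, 21, 28, 26]
Algorithm: postorder visits root last, so walk postorder right-to-left;
each value is the root of the current inorder slice — split it at that
value, recurse on the right subtree first, then the left.
Recursive splits:
  root=26; inorder splits into left=[11, 12, 14, 21, 23, 25], right=[28]
  root=28; inorder splits into left=[], right=[]
  root=21; inorder splits into left=[11, 12, 14], right=[23, 25]
  root=25; inorder splits into left=[23], right=[]
  root=23; inorder splits into left=[], right=[]
  root=14; inorder splits into left=[11, 12], right=[]
  root=11; inorder splits into left=[], right=[12]
  root=12; inorder splits into left=[], right=[]
Reconstructed level-order: [26, 21, 28, 14, 25, 11, 23, 12]


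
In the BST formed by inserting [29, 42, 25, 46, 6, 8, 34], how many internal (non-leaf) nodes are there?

Tree built from: [29, 42, 25, 46, 6, 8, 34]
Tree (level-order array): [29, 25, 42, 6, None, 34, 46, None, 8]
Rule: An internal node has at least one child.
Per-node child counts:
  node 29: 2 child(ren)
  node 25: 1 child(ren)
  node 6: 1 child(ren)
  node 8: 0 child(ren)
  node 42: 2 child(ren)
  node 34: 0 child(ren)
  node 46: 0 child(ren)
Matching nodes: [29, 25, 6, 42]
Count of internal (non-leaf) nodes: 4


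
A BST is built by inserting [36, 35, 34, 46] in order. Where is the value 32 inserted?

Starting tree (level order): [36, 35, 46, 34]
Insertion path: 36 -> 35 -> 34
Result: insert 32 as left child of 34
Final tree (level order): [36, 35, 46, 34, None, None, None, 32]


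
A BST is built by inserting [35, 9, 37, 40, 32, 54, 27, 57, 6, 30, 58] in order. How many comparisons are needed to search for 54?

Search path for 54: 35 -> 37 -> 40 -> 54
Found: True
Comparisons: 4


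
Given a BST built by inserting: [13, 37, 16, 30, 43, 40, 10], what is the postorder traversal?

Tree insertion order: [13, 37, 16, 30, 43, 40, 10]
Tree (level-order array): [13, 10, 37, None, None, 16, 43, None, 30, 40]
Postorder traversal: [10, 30, 16, 40, 43, 37, 13]


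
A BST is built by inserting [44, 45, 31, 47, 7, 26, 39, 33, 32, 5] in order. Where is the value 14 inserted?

Starting tree (level order): [44, 31, 45, 7, 39, None, 47, 5, 26, 33, None, None, None, None, None, None, None, 32]
Insertion path: 44 -> 31 -> 7 -> 26
Result: insert 14 as left child of 26
Final tree (level order): [44, 31, 45, 7, 39, None, 47, 5, 26, 33, None, None, None, None, None, 14, None, 32]


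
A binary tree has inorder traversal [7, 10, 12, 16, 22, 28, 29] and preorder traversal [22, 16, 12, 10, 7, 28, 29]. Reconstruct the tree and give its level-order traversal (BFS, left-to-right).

Inorder:  [7, 10, 12, 16, 22, 28, 29]
Preorder: [22, 16, 12, 10, 7, 28, 29]
Algorithm: preorder visits root first, so consume preorder in order;
for each root, split the current inorder slice at that value into
left-subtree inorder and right-subtree inorder, then recurse.
Recursive splits:
  root=22; inorder splits into left=[7, 10, 12, 16], right=[28, 29]
  root=16; inorder splits into left=[7, 10, 12], right=[]
  root=12; inorder splits into left=[7, 10], right=[]
  root=10; inorder splits into left=[7], right=[]
  root=7; inorder splits into left=[], right=[]
  root=28; inorder splits into left=[], right=[29]
  root=29; inorder splits into left=[], right=[]
Reconstructed level-order: [22, 16, 28, 12, 29, 10, 7]


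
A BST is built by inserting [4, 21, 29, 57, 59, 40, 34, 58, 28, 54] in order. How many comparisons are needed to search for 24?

Search path for 24: 4 -> 21 -> 29 -> 28
Found: False
Comparisons: 4


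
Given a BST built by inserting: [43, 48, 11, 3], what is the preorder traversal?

Tree insertion order: [43, 48, 11, 3]
Tree (level-order array): [43, 11, 48, 3]
Preorder traversal: [43, 11, 3, 48]


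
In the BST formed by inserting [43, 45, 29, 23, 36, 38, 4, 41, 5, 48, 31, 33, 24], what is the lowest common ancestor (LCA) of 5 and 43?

Tree insertion order: [43, 45, 29, 23, 36, 38, 4, 41, 5, 48, 31, 33, 24]
Tree (level-order array): [43, 29, 45, 23, 36, None, 48, 4, 24, 31, 38, None, None, None, 5, None, None, None, 33, None, 41]
In a BST, the LCA of p=5, q=43 is the first node v on the
root-to-leaf path with p <= v <= q (go left if both < v, right if both > v).
Walk from root:
  at 43: 5 <= 43 <= 43, this is the LCA
LCA = 43


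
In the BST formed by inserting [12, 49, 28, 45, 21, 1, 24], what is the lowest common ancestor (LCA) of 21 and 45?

Tree insertion order: [12, 49, 28, 45, 21, 1, 24]
Tree (level-order array): [12, 1, 49, None, None, 28, None, 21, 45, None, 24]
In a BST, the LCA of p=21, q=45 is the first node v on the
root-to-leaf path with p <= v <= q (go left if both < v, right if both > v).
Walk from root:
  at 12: both 21 and 45 > 12, go right
  at 49: both 21 and 45 < 49, go left
  at 28: 21 <= 28 <= 45, this is the LCA
LCA = 28


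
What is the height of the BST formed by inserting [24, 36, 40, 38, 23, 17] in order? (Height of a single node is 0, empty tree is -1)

Insertion order: [24, 36, 40, 38, 23, 17]
Tree (level-order array): [24, 23, 36, 17, None, None, 40, None, None, 38]
Compute height bottom-up (empty subtree = -1):
  height(17) = 1 + max(-1, -1) = 0
  height(23) = 1 + max(0, -1) = 1
  height(38) = 1 + max(-1, -1) = 0
  height(40) = 1 + max(0, -1) = 1
  height(36) = 1 + max(-1, 1) = 2
  height(24) = 1 + max(1, 2) = 3
Height = 3


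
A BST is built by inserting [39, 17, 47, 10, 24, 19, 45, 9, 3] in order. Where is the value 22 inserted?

Starting tree (level order): [39, 17, 47, 10, 24, 45, None, 9, None, 19, None, None, None, 3]
Insertion path: 39 -> 17 -> 24 -> 19
Result: insert 22 as right child of 19
Final tree (level order): [39, 17, 47, 10, 24, 45, None, 9, None, 19, None, None, None, 3, None, None, 22]


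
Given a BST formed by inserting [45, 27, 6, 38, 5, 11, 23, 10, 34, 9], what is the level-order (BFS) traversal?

Tree insertion order: [45, 27, 6, 38, 5, 11, 23, 10, 34, 9]
Tree (level-order array): [45, 27, None, 6, 38, 5, 11, 34, None, None, None, 10, 23, None, None, 9]
BFS from the root, enqueuing left then right child of each popped node:
  queue [45] -> pop 45, enqueue [27], visited so far: [45]
  queue [27] -> pop 27, enqueue [6, 38], visited so far: [45, 27]
  queue [6, 38] -> pop 6, enqueue [5, 11], visited so far: [45, 27, 6]
  queue [38, 5, 11] -> pop 38, enqueue [34], visited so far: [45, 27, 6, 38]
  queue [5, 11, 34] -> pop 5, enqueue [none], visited so far: [45, 27, 6, 38, 5]
  queue [11, 34] -> pop 11, enqueue [10, 23], visited so far: [45, 27, 6, 38, 5, 11]
  queue [34, 10, 23] -> pop 34, enqueue [none], visited so far: [45, 27, 6, 38, 5, 11, 34]
  queue [10, 23] -> pop 10, enqueue [9], visited so far: [45, 27, 6, 38, 5, 11, 34, 10]
  queue [23, 9] -> pop 23, enqueue [none], visited so far: [45, 27, 6, 38, 5, 11, 34, 10, 23]
  queue [9] -> pop 9, enqueue [none], visited so far: [45, 27, 6, 38, 5, 11, 34, 10, 23, 9]
Result: [45, 27, 6, 38, 5, 11, 34, 10, 23, 9]


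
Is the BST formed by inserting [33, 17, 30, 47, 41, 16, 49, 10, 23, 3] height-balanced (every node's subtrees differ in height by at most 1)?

Tree (level-order array): [33, 17, 47, 16, 30, 41, 49, 10, None, 23, None, None, None, None, None, 3]
Definition: a tree is height-balanced if, at every node, |h(left) - h(right)| <= 1 (empty subtree has height -1).
Bottom-up per-node check:
  node 3: h_left=-1, h_right=-1, diff=0 [OK], height=0
  node 10: h_left=0, h_right=-1, diff=1 [OK], height=1
  node 16: h_left=1, h_right=-1, diff=2 [FAIL (|1--1|=2 > 1)], height=2
  node 23: h_left=-1, h_right=-1, diff=0 [OK], height=0
  node 30: h_left=0, h_right=-1, diff=1 [OK], height=1
  node 17: h_left=2, h_right=1, diff=1 [OK], height=3
  node 41: h_left=-1, h_right=-1, diff=0 [OK], height=0
  node 49: h_left=-1, h_right=-1, diff=0 [OK], height=0
  node 47: h_left=0, h_right=0, diff=0 [OK], height=1
  node 33: h_left=3, h_right=1, diff=2 [FAIL (|3-1|=2 > 1)], height=4
Node 16 violates the condition: |1 - -1| = 2 > 1.
Result: Not balanced


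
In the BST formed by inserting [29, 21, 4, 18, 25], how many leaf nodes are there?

Tree built from: [29, 21, 4, 18, 25]
Tree (level-order array): [29, 21, None, 4, 25, None, 18]
Rule: A leaf has 0 children.
Per-node child counts:
  node 29: 1 child(ren)
  node 21: 2 child(ren)
  node 4: 1 child(ren)
  node 18: 0 child(ren)
  node 25: 0 child(ren)
Matching nodes: [18, 25]
Count of leaf nodes: 2


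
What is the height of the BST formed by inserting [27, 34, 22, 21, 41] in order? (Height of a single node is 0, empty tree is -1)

Insertion order: [27, 34, 22, 21, 41]
Tree (level-order array): [27, 22, 34, 21, None, None, 41]
Compute height bottom-up (empty subtree = -1):
  height(21) = 1 + max(-1, -1) = 0
  height(22) = 1 + max(0, -1) = 1
  height(41) = 1 + max(-1, -1) = 0
  height(34) = 1 + max(-1, 0) = 1
  height(27) = 1 + max(1, 1) = 2
Height = 2


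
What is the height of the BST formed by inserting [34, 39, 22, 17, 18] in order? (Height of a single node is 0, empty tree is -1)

Insertion order: [34, 39, 22, 17, 18]
Tree (level-order array): [34, 22, 39, 17, None, None, None, None, 18]
Compute height bottom-up (empty subtree = -1):
  height(18) = 1 + max(-1, -1) = 0
  height(17) = 1 + max(-1, 0) = 1
  height(22) = 1 + max(1, -1) = 2
  height(39) = 1 + max(-1, -1) = 0
  height(34) = 1 + max(2, 0) = 3
Height = 3


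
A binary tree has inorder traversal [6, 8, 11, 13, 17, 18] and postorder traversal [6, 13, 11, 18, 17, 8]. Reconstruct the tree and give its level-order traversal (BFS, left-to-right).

Inorder:   [6, 8, 11, 13, 17, 18]
Postorder: [6, 13, 11, 18, 17, 8]
Algorithm: postorder visits root last, so walk postorder right-to-left;
each value is the root of the current inorder slice — split it at that
value, recurse on the right subtree first, then the left.
Recursive splits:
  root=8; inorder splits into left=[6], right=[11, 13, 17, 18]
  root=17; inorder splits into left=[11, 13], right=[18]
  root=18; inorder splits into left=[], right=[]
  root=11; inorder splits into left=[], right=[13]
  root=13; inorder splits into left=[], right=[]
  root=6; inorder splits into left=[], right=[]
Reconstructed level-order: [8, 6, 17, 11, 18, 13]


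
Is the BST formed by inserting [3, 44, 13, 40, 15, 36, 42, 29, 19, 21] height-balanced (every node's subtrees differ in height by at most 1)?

Tree (level-order array): [3, None, 44, 13, None, None, 40, 15, 42, None, 36, None, None, 29, None, 19, None, None, 21]
Definition: a tree is height-balanced if, at every node, |h(left) - h(right)| <= 1 (empty subtree has height -1).
Bottom-up per-node check:
  node 21: h_left=-1, h_right=-1, diff=0 [OK], height=0
  node 19: h_left=-1, h_right=0, diff=1 [OK], height=1
  node 29: h_left=1, h_right=-1, diff=2 [FAIL (|1--1|=2 > 1)], height=2
  node 36: h_left=2, h_right=-1, diff=3 [FAIL (|2--1|=3 > 1)], height=3
  node 15: h_left=-1, h_right=3, diff=4 [FAIL (|-1-3|=4 > 1)], height=4
  node 42: h_left=-1, h_right=-1, diff=0 [OK], height=0
  node 40: h_left=4, h_right=0, diff=4 [FAIL (|4-0|=4 > 1)], height=5
  node 13: h_left=-1, h_right=5, diff=6 [FAIL (|-1-5|=6 > 1)], height=6
  node 44: h_left=6, h_right=-1, diff=7 [FAIL (|6--1|=7 > 1)], height=7
  node 3: h_left=-1, h_right=7, diff=8 [FAIL (|-1-7|=8 > 1)], height=8
Node 29 violates the condition: |1 - -1| = 2 > 1.
Result: Not balanced


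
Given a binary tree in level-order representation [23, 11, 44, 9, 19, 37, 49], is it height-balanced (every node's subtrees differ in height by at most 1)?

Tree (level-order array): [23, 11, 44, 9, 19, 37, 49]
Definition: a tree is height-balanced if, at every node, |h(left) - h(right)| <= 1 (empty subtree has height -1).
Bottom-up per-node check:
  node 9: h_left=-1, h_right=-1, diff=0 [OK], height=0
  node 19: h_left=-1, h_right=-1, diff=0 [OK], height=0
  node 11: h_left=0, h_right=0, diff=0 [OK], height=1
  node 37: h_left=-1, h_right=-1, diff=0 [OK], height=0
  node 49: h_left=-1, h_right=-1, diff=0 [OK], height=0
  node 44: h_left=0, h_right=0, diff=0 [OK], height=1
  node 23: h_left=1, h_right=1, diff=0 [OK], height=2
All nodes satisfy the balance condition.
Result: Balanced


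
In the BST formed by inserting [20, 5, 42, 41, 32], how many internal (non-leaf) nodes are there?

Tree built from: [20, 5, 42, 41, 32]
Tree (level-order array): [20, 5, 42, None, None, 41, None, 32]
Rule: An internal node has at least one child.
Per-node child counts:
  node 20: 2 child(ren)
  node 5: 0 child(ren)
  node 42: 1 child(ren)
  node 41: 1 child(ren)
  node 32: 0 child(ren)
Matching nodes: [20, 42, 41]
Count of internal (non-leaf) nodes: 3


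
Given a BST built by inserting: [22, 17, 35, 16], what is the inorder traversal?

Tree insertion order: [22, 17, 35, 16]
Tree (level-order array): [22, 17, 35, 16]
Inorder traversal: [16, 17, 22, 35]


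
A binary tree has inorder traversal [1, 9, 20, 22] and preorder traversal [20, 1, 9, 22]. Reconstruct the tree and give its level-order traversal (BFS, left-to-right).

Inorder:  [1, 9, 20, 22]
Preorder: [20, 1, 9, 22]
Algorithm: preorder visits root first, so consume preorder in order;
for each root, split the current inorder slice at that value into
left-subtree inorder and right-subtree inorder, then recurse.
Recursive splits:
  root=20; inorder splits into left=[1, 9], right=[22]
  root=1; inorder splits into left=[], right=[9]
  root=9; inorder splits into left=[], right=[]
  root=22; inorder splits into left=[], right=[]
Reconstructed level-order: [20, 1, 22, 9]


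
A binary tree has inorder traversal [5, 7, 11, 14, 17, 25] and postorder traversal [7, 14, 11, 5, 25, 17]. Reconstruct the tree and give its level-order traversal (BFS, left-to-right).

Inorder:   [5, 7, 11, 14, 17, 25]
Postorder: [7, 14, 11, 5, 25, 17]
Algorithm: postorder visits root last, so walk postorder right-to-left;
each value is the root of the current inorder slice — split it at that
value, recurse on the right subtree first, then the left.
Recursive splits:
  root=17; inorder splits into left=[5, 7, 11, 14], right=[25]
  root=25; inorder splits into left=[], right=[]
  root=5; inorder splits into left=[], right=[7, 11, 14]
  root=11; inorder splits into left=[7], right=[14]
  root=14; inorder splits into left=[], right=[]
  root=7; inorder splits into left=[], right=[]
Reconstructed level-order: [17, 5, 25, 11, 7, 14]


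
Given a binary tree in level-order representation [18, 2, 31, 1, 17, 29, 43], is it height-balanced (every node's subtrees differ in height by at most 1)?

Tree (level-order array): [18, 2, 31, 1, 17, 29, 43]
Definition: a tree is height-balanced if, at every node, |h(left) - h(right)| <= 1 (empty subtree has height -1).
Bottom-up per-node check:
  node 1: h_left=-1, h_right=-1, diff=0 [OK], height=0
  node 17: h_left=-1, h_right=-1, diff=0 [OK], height=0
  node 2: h_left=0, h_right=0, diff=0 [OK], height=1
  node 29: h_left=-1, h_right=-1, diff=0 [OK], height=0
  node 43: h_left=-1, h_right=-1, diff=0 [OK], height=0
  node 31: h_left=0, h_right=0, diff=0 [OK], height=1
  node 18: h_left=1, h_right=1, diff=0 [OK], height=2
All nodes satisfy the balance condition.
Result: Balanced


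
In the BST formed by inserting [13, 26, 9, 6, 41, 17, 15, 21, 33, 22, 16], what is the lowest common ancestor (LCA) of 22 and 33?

Tree insertion order: [13, 26, 9, 6, 41, 17, 15, 21, 33, 22, 16]
Tree (level-order array): [13, 9, 26, 6, None, 17, 41, None, None, 15, 21, 33, None, None, 16, None, 22]
In a BST, the LCA of p=22, q=33 is the first node v on the
root-to-leaf path with p <= v <= q (go left if both < v, right if both > v).
Walk from root:
  at 13: both 22 and 33 > 13, go right
  at 26: 22 <= 26 <= 33, this is the LCA
LCA = 26


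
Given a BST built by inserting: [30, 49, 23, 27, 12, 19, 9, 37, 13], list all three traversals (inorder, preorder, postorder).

Tree insertion order: [30, 49, 23, 27, 12, 19, 9, 37, 13]
Tree (level-order array): [30, 23, 49, 12, 27, 37, None, 9, 19, None, None, None, None, None, None, 13]
Inorder (L, root, R): [9, 12, 13, 19, 23, 27, 30, 37, 49]
Preorder (root, L, R): [30, 23, 12, 9, 19, 13, 27, 49, 37]
Postorder (L, R, root): [9, 13, 19, 12, 27, 23, 37, 49, 30]


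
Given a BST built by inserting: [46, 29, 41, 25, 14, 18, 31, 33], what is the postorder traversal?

Tree insertion order: [46, 29, 41, 25, 14, 18, 31, 33]
Tree (level-order array): [46, 29, None, 25, 41, 14, None, 31, None, None, 18, None, 33]
Postorder traversal: [18, 14, 25, 33, 31, 41, 29, 46]


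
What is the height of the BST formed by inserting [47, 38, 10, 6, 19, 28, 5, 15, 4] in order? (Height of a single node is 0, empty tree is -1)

Insertion order: [47, 38, 10, 6, 19, 28, 5, 15, 4]
Tree (level-order array): [47, 38, None, 10, None, 6, 19, 5, None, 15, 28, 4]
Compute height bottom-up (empty subtree = -1):
  height(4) = 1 + max(-1, -1) = 0
  height(5) = 1 + max(0, -1) = 1
  height(6) = 1 + max(1, -1) = 2
  height(15) = 1 + max(-1, -1) = 0
  height(28) = 1 + max(-1, -1) = 0
  height(19) = 1 + max(0, 0) = 1
  height(10) = 1 + max(2, 1) = 3
  height(38) = 1 + max(3, -1) = 4
  height(47) = 1 + max(4, -1) = 5
Height = 5


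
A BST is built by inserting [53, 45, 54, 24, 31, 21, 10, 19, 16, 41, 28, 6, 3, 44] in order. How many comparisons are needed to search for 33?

Search path for 33: 53 -> 45 -> 24 -> 31 -> 41
Found: False
Comparisons: 5


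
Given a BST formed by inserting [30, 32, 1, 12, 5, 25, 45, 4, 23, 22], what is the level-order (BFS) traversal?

Tree insertion order: [30, 32, 1, 12, 5, 25, 45, 4, 23, 22]
Tree (level-order array): [30, 1, 32, None, 12, None, 45, 5, 25, None, None, 4, None, 23, None, None, None, 22]
BFS from the root, enqueuing left then right child of each popped node:
  queue [30] -> pop 30, enqueue [1, 32], visited so far: [30]
  queue [1, 32] -> pop 1, enqueue [12], visited so far: [30, 1]
  queue [32, 12] -> pop 32, enqueue [45], visited so far: [30, 1, 32]
  queue [12, 45] -> pop 12, enqueue [5, 25], visited so far: [30, 1, 32, 12]
  queue [45, 5, 25] -> pop 45, enqueue [none], visited so far: [30, 1, 32, 12, 45]
  queue [5, 25] -> pop 5, enqueue [4], visited so far: [30, 1, 32, 12, 45, 5]
  queue [25, 4] -> pop 25, enqueue [23], visited so far: [30, 1, 32, 12, 45, 5, 25]
  queue [4, 23] -> pop 4, enqueue [none], visited so far: [30, 1, 32, 12, 45, 5, 25, 4]
  queue [23] -> pop 23, enqueue [22], visited so far: [30, 1, 32, 12, 45, 5, 25, 4, 23]
  queue [22] -> pop 22, enqueue [none], visited so far: [30, 1, 32, 12, 45, 5, 25, 4, 23, 22]
Result: [30, 1, 32, 12, 45, 5, 25, 4, 23, 22]


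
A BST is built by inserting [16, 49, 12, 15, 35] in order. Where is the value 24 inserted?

Starting tree (level order): [16, 12, 49, None, 15, 35]
Insertion path: 16 -> 49 -> 35
Result: insert 24 as left child of 35
Final tree (level order): [16, 12, 49, None, 15, 35, None, None, None, 24]


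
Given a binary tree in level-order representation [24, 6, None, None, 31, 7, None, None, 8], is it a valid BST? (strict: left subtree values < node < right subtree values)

Level-order array: [24, 6, None, None, 31, 7, None, None, 8]
Validate using subtree bounds (lo, hi): at each node, require lo < value < hi,
then recurse left with hi=value and right with lo=value.
Preorder trace (stopping at first violation):
  at node 24 with bounds (-inf, +inf): OK
  at node 6 with bounds (-inf, 24): OK
  at node 31 with bounds (6, 24): VIOLATION
Node 31 violates its bound: not (6 < 31 < 24).
Result: Not a valid BST


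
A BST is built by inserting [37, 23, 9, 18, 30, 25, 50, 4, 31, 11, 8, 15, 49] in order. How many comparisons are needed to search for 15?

Search path for 15: 37 -> 23 -> 9 -> 18 -> 11 -> 15
Found: True
Comparisons: 6


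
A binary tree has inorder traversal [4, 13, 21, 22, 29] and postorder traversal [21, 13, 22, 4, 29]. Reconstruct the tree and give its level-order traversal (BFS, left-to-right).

Inorder:   [4, 13, 21, 22, 29]
Postorder: [21, 13, 22, 4, 29]
Algorithm: postorder visits root last, so walk postorder right-to-left;
each value is the root of the current inorder slice — split it at that
value, recurse on the right subtree first, then the left.
Recursive splits:
  root=29; inorder splits into left=[4, 13, 21, 22], right=[]
  root=4; inorder splits into left=[], right=[13, 21, 22]
  root=22; inorder splits into left=[13, 21], right=[]
  root=13; inorder splits into left=[], right=[21]
  root=21; inorder splits into left=[], right=[]
Reconstructed level-order: [29, 4, 22, 13, 21]


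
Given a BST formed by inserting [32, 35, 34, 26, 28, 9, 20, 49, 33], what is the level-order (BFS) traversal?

Tree insertion order: [32, 35, 34, 26, 28, 9, 20, 49, 33]
Tree (level-order array): [32, 26, 35, 9, 28, 34, 49, None, 20, None, None, 33]
BFS from the root, enqueuing left then right child of each popped node:
  queue [32] -> pop 32, enqueue [26, 35], visited so far: [32]
  queue [26, 35] -> pop 26, enqueue [9, 28], visited so far: [32, 26]
  queue [35, 9, 28] -> pop 35, enqueue [34, 49], visited so far: [32, 26, 35]
  queue [9, 28, 34, 49] -> pop 9, enqueue [20], visited so far: [32, 26, 35, 9]
  queue [28, 34, 49, 20] -> pop 28, enqueue [none], visited so far: [32, 26, 35, 9, 28]
  queue [34, 49, 20] -> pop 34, enqueue [33], visited so far: [32, 26, 35, 9, 28, 34]
  queue [49, 20, 33] -> pop 49, enqueue [none], visited so far: [32, 26, 35, 9, 28, 34, 49]
  queue [20, 33] -> pop 20, enqueue [none], visited so far: [32, 26, 35, 9, 28, 34, 49, 20]
  queue [33] -> pop 33, enqueue [none], visited so far: [32, 26, 35, 9, 28, 34, 49, 20, 33]
Result: [32, 26, 35, 9, 28, 34, 49, 20, 33]


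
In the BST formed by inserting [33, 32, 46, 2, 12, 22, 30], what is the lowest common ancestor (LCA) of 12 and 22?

Tree insertion order: [33, 32, 46, 2, 12, 22, 30]
Tree (level-order array): [33, 32, 46, 2, None, None, None, None, 12, None, 22, None, 30]
In a BST, the LCA of p=12, q=22 is the first node v on the
root-to-leaf path with p <= v <= q (go left if both < v, right if both > v).
Walk from root:
  at 33: both 12 and 22 < 33, go left
  at 32: both 12 and 22 < 32, go left
  at 2: both 12 and 22 > 2, go right
  at 12: 12 <= 12 <= 22, this is the LCA
LCA = 12


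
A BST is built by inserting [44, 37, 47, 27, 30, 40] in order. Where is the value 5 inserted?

Starting tree (level order): [44, 37, 47, 27, 40, None, None, None, 30]
Insertion path: 44 -> 37 -> 27
Result: insert 5 as left child of 27
Final tree (level order): [44, 37, 47, 27, 40, None, None, 5, 30]


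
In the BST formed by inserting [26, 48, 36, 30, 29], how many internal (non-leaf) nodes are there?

Tree built from: [26, 48, 36, 30, 29]
Tree (level-order array): [26, None, 48, 36, None, 30, None, 29]
Rule: An internal node has at least one child.
Per-node child counts:
  node 26: 1 child(ren)
  node 48: 1 child(ren)
  node 36: 1 child(ren)
  node 30: 1 child(ren)
  node 29: 0 child(ren)
Matching nodes: [26, 48, 36, 30]
Count of internal (non-leaf) nodes: 4
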